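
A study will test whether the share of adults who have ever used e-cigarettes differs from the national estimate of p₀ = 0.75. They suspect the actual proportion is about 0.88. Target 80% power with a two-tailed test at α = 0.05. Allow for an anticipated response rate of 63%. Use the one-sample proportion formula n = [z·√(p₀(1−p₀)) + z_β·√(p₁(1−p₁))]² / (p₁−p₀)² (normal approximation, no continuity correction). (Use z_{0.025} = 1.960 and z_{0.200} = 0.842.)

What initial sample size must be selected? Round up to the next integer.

n = 119

n = [z_{α/2}·√(p₀q₀) + z_β·√(p₁q₁)]² / (p₁ − p₀)²
  = [1.960·√(0.75·0.25) + 0.842·√(0.88·0.12)]² / (0.13)²
  = [1.960·0.4330 + 0.842·0.3250]² / 0.0169
  = [1.1223]² / 0.0169
  = 74.53
Adjust for 63% response: 74.53 / 0.63 = 118.31.
Round up → n = 119.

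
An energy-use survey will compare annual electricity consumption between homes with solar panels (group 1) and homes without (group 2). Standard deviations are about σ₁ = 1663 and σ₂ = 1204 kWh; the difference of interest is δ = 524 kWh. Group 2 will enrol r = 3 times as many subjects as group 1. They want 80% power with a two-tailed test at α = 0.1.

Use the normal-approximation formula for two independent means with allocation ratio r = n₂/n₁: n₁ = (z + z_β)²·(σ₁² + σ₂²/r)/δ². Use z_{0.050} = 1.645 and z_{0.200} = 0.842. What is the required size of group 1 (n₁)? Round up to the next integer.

n₁ = (z_{α/2} + z_β)² · (σ₁² + σ₂²/r) / δ²
   = (1.645 + 0.842)² · (1663² + 1204²/3) / 524²
   = 6.1852 · (2765569 + 483205.3) / 274576
   = 6.1852 · 3248774.3 / 274576
   = 73.18
Round up → n₁ = 74; n₂ = r·n₁ = 3 × 74 = 222.

n₁ = 74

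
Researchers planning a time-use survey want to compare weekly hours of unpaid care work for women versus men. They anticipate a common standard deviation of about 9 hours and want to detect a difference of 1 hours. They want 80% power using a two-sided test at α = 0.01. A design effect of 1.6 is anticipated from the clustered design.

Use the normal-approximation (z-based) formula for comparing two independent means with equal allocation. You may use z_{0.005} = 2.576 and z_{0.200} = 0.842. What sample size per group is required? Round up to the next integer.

n = (z_{α/2} + z_β)² · (σ₁² + σ₂²) / δ²
  = (2.576 + 0.842)² · (2·9² = 162) / 1²
  = 11.6827 · 162 / 1
  = 1892.60
Design effect: 1.6 × 1892.60 = 3028.16.
Round up → n = 3029 per group.

n = 3029 per group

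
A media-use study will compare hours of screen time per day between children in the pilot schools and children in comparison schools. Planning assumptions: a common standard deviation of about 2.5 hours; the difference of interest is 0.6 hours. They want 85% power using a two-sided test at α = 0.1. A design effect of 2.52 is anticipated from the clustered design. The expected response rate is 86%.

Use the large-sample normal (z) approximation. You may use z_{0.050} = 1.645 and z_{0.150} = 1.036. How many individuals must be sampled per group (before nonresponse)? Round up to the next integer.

n = 732 per group

n = (z_{α/2} + z_β)² · (σ₁² + σ₂²) / δ²
  = (1.645 + 1.036)² · (2·2.5² = 12.5) / 0.6²
  = 7.1878 · 12.5 / 0.36
  = 249.58
Design effect: 2.52 × 249.58 = 628.93.
Adjust for 86% response: 628.93 / 0.86 = 731.31.
Round up → n = 732 per group.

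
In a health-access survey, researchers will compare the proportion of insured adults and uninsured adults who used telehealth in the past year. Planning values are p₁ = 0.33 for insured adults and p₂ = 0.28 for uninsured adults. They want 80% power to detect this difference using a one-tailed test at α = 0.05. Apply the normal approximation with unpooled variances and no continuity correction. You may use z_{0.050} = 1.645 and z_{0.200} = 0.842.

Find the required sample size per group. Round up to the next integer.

n = (z_α + z_β)² · [p₁(1−p₁) + p₂(1−p₂)] / (p₁ − p₂)²
  = (1.645 + 0.842)² · (0.33·0.67 + 0.28·0.72) / (0.05)²
  = (2.487)² · (0.2211 + 0.2016) / 0.0025
  = 6.1852 · 0.4227 / 0.0025
  = 1045.79
Round up → n = 1046 per group.

n = 1046 per group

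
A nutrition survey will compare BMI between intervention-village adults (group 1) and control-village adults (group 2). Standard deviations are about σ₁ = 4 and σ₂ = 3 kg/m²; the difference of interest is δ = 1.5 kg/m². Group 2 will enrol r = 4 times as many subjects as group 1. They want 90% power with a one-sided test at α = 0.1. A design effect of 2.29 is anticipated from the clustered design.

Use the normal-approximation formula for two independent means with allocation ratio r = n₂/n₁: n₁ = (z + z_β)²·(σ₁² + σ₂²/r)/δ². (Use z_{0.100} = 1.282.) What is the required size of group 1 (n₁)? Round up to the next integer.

n₁ = (z_α + z_β)² · (σ₁² + σ₂²/r) / δ²
   = (1.282 + 1.282)² · (4² + 3²/4) / 1.5²
   = 6.5741 · (16 + 2.25) / 2.25
   = 6.5741 · 18.25 / 2.25
   = 53.32
Design effect: 2.29 × 53.32 = 122.11.
Round up → n₁ = 123; n₂ = r·n₁ = 4 × 123 = 492.

n₁ = 123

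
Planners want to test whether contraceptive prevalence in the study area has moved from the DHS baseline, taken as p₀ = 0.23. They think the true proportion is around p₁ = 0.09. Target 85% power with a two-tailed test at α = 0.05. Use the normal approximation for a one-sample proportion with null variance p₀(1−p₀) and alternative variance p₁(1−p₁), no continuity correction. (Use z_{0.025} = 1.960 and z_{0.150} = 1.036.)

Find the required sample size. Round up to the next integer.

n = 65

n = [z_{α/2}·√(p₀q₀) + z_β·√(p₁q₁)]² / (p₁ − p₀)²
  = [1.960·√(0.23·0.77) + 1.036·√(0.09·0.91)]² / (-0.14)²
  = [1.960·0.4208 + 1.036·0.2862]² / 0.0196
  = [1.1213]² / 0.0196
  = 64.15
Round up → n = 65.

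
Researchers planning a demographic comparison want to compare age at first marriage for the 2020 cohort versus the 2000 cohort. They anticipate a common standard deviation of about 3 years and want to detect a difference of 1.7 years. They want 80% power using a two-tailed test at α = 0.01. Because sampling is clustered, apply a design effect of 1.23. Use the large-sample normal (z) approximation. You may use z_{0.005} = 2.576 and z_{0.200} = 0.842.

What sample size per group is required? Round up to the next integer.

n = 90 per group

n = (z_{α/2} + z_β)² · (σ₁² + σ₂²) / δ²
  = (2.576 + 0.842)² · (2·3² = 18) / 1.7²
  = 11.6827 · 18 / 2.89
  = 72.76
Design effect: 1.23 × 72.76 = 89.50.
Round up → n = 90 per group.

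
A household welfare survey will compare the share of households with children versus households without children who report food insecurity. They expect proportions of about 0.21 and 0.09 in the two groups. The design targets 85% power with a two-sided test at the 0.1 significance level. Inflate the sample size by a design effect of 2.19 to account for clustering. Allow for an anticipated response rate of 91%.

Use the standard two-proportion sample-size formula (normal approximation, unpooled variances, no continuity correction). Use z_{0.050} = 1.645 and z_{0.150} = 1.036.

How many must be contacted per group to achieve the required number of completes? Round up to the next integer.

n = (z_{α/2} + z_β)² · [p₁(1−p₁) + p₂(1−p₂)] / (p₁ − p₂)²
  = (1.645 + 1.036)² · (0.21·0.79 + 0.09·0.91) / (0.12)²
  = (2.681)² · (0.1659 + 0.0819) / 0.0144
  = 7.1878 · 0.2478 / 0.0144
  = 123.69
Design effect: 2.19 × 123.69 = 270.88.
Adjust for 91% response: 270.88 / 0.91 = 297.67.
Round up → n = 298 per group.

n = 298 per group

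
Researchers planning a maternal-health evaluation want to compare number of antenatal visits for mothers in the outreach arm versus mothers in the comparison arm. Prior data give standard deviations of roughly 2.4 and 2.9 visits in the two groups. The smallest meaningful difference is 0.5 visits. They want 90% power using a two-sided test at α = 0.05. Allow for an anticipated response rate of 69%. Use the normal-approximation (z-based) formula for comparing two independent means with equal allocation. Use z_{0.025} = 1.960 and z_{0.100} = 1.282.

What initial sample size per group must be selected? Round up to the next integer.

n = 864 per group

n = (z_{α/2} + z_β)² · (σ₁² + σ₂²) / δ²
  = (1.960 + 1.282)² · (2.4² + 2.9² = 14.17) / 0.5²
  = 10.5106 · 14.17 / 0.25
  = 595.74
Adjust for 69% response: 595.74 / 0.69 = 863.39.
Round up → n = 864 per group.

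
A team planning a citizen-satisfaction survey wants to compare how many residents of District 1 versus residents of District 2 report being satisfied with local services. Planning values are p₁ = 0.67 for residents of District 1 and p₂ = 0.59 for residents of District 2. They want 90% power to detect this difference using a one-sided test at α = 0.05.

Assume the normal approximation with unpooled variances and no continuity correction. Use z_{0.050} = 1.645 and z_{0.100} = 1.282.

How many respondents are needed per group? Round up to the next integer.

n = (z_α + z_β)² · [p₁(1−p₁) + p₂(1−p₂)] / (p₁ − p₂)²
  = (1.645 + 1.282)² · (0.67·0.33 + 0.59·0.41) / (0.08)²
  = (2.927)² · (0.2211 + 0.2419) / 0.0064
  = 8.5673 · 0.4630 / 0.0064
  = 619.79
Round up → n = 620 per group.

n = 620 per group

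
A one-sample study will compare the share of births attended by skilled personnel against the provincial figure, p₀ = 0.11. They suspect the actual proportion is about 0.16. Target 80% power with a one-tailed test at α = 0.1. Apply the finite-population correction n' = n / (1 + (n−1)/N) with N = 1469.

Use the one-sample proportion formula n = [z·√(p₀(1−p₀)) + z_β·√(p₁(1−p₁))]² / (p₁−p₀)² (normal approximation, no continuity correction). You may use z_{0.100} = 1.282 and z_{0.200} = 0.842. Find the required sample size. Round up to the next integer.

n = 178

n = [z_α·√(p₀q₀) + z_β·√(p₁q₁)]² / (p₁ − p₀)²
  = [1.282·√(0.11·0.89) + 0.842·√(0.16·0.84)]² / (0.05)²
  = [1.282·0.3129 + 0.842·0.3666]² / 0.0025
  = [0.7098]² / 0.0025
  = 201.53
Finite-population correction (N = 1469): 201.53 / (1 + (201.53 − 1)/1469) = 177.32.
Round up → n = 178.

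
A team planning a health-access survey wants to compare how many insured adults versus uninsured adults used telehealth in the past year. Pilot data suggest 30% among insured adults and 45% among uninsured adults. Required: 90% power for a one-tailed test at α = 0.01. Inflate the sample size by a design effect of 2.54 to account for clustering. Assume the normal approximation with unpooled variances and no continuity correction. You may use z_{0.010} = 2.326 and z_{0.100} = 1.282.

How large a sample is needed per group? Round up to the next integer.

n = (z_α + z_β)² · [p₁(1−p₁) + p₂(1−p₂)] / (p₁ − p₂)²
  = (2.326 + 1.282)² · (0.30·0.70 + 0.45·0.55) / (-0.15)²
  = (3.608)² · (0.2100 + 0.2475) / 0.0225
  = 13.0177 · 0.4575 / 0.0225
  = 264.69
Design effect: 2.54 × 264.69 = 672.32.
Round up → n = 673 per group.

n = 673 per group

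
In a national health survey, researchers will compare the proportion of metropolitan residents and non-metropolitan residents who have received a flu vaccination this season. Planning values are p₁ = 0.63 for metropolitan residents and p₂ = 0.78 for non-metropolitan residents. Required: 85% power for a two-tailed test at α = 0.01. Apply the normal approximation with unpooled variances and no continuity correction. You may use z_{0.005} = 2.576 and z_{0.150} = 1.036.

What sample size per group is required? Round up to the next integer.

n = (z_{α/2} + z_β)² · [p₁(1−p₁) + p₂(1−p₂)] / (p₁ − p₂)²
  = (2.576 + 1.036)² · (0.63·0.37 + 0.78·0.22) / (-0.15)²
  = (3.612)² · (0.2331 + 0.1716) / 0.0225
  = 13.0465 · 0.4047 / 0.0225
  = 234.66
Round up → n = 235 per group.

n = 235 per group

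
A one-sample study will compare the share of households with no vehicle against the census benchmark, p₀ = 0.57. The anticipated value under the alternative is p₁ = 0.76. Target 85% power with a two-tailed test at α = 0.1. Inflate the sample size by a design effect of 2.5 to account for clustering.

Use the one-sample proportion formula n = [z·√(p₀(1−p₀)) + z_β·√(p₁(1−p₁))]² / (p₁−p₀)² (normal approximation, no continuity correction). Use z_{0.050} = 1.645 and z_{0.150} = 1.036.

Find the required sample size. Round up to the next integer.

n = 110

n = [z_{α/2}·√(p₀q₀) + z_β·√(p₁q₁)]² / (p₁ − p₀)²
  = [1.645·√(0.57·0.43) + 1.036·√(0.76·0.24)]² / (0.19)²
  = [1.645·0.4951 + 1.036·0.4271]² / 0.0361
  = [1.2569]² / 0.0361
  = 43.76
Design effect: 2.5 × 43.76 = 109.40.
Round up → n = 110.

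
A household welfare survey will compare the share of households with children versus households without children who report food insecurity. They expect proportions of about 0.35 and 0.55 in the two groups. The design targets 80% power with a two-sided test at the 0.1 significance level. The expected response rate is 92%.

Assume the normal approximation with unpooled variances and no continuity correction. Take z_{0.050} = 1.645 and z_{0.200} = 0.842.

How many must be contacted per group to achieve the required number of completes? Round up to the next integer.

n = (z_{α/2} + z_β)² · [p₁(1−p₁) + p₂(1−p₂)] / (p₁ − p₂)²
  = (1.645 + 0.842)² · (0.35·0.65 + 0.55·0.45) / (-0.20)²
  = (2.487)² · (0.2275 + 0.2475) / 0.0400
  = 6.1852 · 0.4750 / 0.0400
  = 73.45
Adjust for 92% response: 73.45 / 0.92 = 79.84.
Round up → n = 80 per group.

n = 80 per group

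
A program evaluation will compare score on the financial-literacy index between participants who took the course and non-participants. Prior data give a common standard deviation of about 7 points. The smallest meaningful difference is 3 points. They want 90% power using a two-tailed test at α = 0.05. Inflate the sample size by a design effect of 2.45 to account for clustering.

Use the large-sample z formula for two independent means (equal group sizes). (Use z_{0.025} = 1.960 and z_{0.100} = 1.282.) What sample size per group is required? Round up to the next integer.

n = (z_{α/2} + z_β)² · (σ₁² + σ₂²) / δ²
  = (1.960 + 1.282)² · (2·7² = 98) / 3²
  = 10.5106 · 98 / 9
  = 114.45
Design effect: 2.45 × 114.45 = 280.40.
Round up → n = 281 per group.

n = 281 per group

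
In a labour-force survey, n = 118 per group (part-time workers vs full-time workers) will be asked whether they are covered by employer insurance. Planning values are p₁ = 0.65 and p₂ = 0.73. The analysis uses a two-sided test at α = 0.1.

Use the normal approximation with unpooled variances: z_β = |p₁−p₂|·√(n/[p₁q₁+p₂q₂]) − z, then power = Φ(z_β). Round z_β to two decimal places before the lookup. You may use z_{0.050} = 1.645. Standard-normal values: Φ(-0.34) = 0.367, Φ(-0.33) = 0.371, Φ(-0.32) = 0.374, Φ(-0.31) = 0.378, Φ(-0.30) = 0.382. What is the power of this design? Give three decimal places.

Power ≈ 0.378

z_β = |p₁−p₂|·√(n/[p₁q₁+p₂q₂]) − z_{α/2}
    = 0.08 · √(118/0.4246) − 1.645
    = 0.08 · 16.6706 − 1.645
    = 1.3336 − 1.645 = -0.3114 → -0.31
Power = Φ(-0.31) = 0.378.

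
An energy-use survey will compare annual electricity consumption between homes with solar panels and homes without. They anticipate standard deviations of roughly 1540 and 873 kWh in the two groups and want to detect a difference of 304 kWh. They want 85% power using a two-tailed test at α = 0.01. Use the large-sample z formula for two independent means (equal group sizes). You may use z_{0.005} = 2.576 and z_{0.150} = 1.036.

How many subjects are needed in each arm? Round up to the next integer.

n = (z_{α/2} + z_β)² · (σ₁² + σ₂²) / δ²
  = (2.576 + 1.036)² · (1540² + 873² = 3133729) / 304²
  = 13.0465 · 3133729 / 92416
  = 442.39
Round up → n = 443 per group.

n = 443 per group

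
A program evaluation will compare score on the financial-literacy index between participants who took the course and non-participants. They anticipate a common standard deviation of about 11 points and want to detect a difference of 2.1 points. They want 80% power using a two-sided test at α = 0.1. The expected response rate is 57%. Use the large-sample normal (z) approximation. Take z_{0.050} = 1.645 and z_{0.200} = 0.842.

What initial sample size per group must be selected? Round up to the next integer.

n = 596 per group

n = (z_{α/2} + z_β)² · (σ₁² + σ₂²) / δ²
  = (1.645 + 0.842)² · (2·11² = 242) / 2.1²
  = 6.1852 · 242 / 4.41
  = 339.41
Adjust for 57% response: 339.41 / 0.57 = 595.46.
Round up → n = 596 per group.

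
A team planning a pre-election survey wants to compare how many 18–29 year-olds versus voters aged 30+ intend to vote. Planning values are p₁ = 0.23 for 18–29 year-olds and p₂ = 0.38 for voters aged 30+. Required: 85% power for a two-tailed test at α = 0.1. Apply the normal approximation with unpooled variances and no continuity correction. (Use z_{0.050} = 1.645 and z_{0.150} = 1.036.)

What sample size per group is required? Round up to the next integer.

n = 132 per group

n = (z_{α/2} + z_β)² · [p₁(1−p₁) + p₂(1−p₂)] / (p₁ − p₂)²
  = (1.645 + 1.036)² · (0.23·0.77 + 0.38·0.62) / (-0.15)²
  = (2.681)² · (0.1771 + 0.2356) / 0.0225
  = 7.1878 · 0.4127 / 0.0225
  = 131.84
Round up → n = 132 per group.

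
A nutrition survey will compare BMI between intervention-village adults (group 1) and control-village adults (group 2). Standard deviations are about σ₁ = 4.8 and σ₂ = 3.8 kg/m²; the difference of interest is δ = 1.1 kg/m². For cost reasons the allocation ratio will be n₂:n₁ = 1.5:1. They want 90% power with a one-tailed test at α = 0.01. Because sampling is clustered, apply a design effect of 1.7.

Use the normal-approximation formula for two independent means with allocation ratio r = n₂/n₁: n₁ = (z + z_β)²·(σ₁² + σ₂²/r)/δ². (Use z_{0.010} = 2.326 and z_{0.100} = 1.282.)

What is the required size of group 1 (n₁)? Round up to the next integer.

n₁ = (z_α + z_β)² · (σ₁² + σ₂²/r) / δ²
   = (2.326 + 1.282)² · (4.8² + 3.8²/1.5) / 1.1²
   = 13.0177 · (23.04 + 9.6267) / 1.21
   = 13.0177 · 32.6667 / 1.21
   = 351.44
Design effect: 1.7 × 351.44 = 597.45.
Round up → n₁ = 598; n₂ = r·n₁ = 1.5 × 598 = 897.

n₁ = 598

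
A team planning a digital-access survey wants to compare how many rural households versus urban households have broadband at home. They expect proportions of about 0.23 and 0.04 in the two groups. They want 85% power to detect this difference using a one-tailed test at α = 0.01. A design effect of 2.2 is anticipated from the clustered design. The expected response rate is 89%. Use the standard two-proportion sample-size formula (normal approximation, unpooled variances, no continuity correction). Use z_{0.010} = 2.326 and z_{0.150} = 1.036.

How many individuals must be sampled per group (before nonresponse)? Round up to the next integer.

n = 167 per group

n = (z_α + z_β)² · [p₁(1−p₁) + p₂(1−p₂)] / (p₁ − p₂)²
  = (2.326 + 1.036)² · (0.23·0.77 + 0.04·0.96) / (0.19)²
  = (3.362)² · (0.1771 + 0.0384) / 0.0361
  = 11.3030 · 0.2155 / 0.0361
  = 67.47
Design effect: 2.2 × 67.47 = 148.44.
Adjust for 89% response: 148.44 / 0.89 = 166.79.
Round up → n = 167 per group.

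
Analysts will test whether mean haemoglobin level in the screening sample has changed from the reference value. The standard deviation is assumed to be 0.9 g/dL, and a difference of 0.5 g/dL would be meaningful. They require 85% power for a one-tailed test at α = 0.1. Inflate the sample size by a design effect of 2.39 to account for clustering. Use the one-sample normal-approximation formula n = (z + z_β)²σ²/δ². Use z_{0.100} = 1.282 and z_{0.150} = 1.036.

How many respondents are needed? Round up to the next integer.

n = 42

n = (z_α + z_β)² · σ² / δ²
  = (1.282 + 1.036)² · 0.9² / 0.5²
  = 5.3731 · 0.81 / 0.25
  = 17.41
Design effect: 2.39 × 17.41 = 41.61.
Round up → n = 42.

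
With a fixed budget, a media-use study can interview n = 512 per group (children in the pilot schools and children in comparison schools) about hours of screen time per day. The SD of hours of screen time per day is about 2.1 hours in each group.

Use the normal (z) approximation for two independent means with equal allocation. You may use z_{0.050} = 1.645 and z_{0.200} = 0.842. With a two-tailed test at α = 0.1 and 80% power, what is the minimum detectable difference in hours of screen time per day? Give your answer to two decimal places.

δ = (z_{α/2} + z_β) · √((σ₁²+σ₂²)/n)
  = (1.645 + 0.842) · √(8.82/512)
  = 2.487 · √0.01723
  = 2.487 · 0.1313
  = 0.3264

Minimum detectable difference ≈ 0.33 hours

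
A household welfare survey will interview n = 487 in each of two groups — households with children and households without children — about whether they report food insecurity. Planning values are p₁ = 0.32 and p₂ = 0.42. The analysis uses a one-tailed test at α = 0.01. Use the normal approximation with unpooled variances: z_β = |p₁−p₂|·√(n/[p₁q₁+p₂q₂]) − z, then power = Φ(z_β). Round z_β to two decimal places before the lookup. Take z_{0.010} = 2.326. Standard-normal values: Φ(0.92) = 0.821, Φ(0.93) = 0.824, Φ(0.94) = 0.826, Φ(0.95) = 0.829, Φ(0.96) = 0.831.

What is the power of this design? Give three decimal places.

Power ≈ 0.821

z_β = |p₁−p₂|·√(n/[p₁q₁+p₂q₂]) − z_α
    = 0.10 · √(487/0.4612) − 2.326
    = 0.10 · 32.4952 − 2.326
    = 3.2495 − 2.326 = 0.9235 → 0.92
Power = Φ(0.92) = 0.821.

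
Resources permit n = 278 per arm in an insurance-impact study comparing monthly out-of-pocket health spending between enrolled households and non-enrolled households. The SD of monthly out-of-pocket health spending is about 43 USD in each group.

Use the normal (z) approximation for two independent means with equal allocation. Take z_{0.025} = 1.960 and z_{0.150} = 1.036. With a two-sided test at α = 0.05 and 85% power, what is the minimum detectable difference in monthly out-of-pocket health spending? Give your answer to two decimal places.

δ = (z_{α/2} + z_β) · √((σ₁²+σ₂²)/n)
  = (1.960 + 1.036) · √(3698/278)
  = 2.996 · √13.3022
  = 2.996 · 3.6472
  = 10.9270

Minimum detectable difference ≈ 10.93 USD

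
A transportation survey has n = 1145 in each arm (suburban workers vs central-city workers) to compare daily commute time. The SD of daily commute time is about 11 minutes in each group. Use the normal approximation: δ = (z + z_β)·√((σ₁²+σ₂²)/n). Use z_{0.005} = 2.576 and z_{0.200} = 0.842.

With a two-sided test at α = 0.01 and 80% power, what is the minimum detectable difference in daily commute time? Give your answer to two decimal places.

Minimum detectable difference ≈ 1.57 minutes

δ = (z_{α/2} + z_β) · √((σ₁²+σ₂²)/n)
  = (2.576 + 0.842) · √(242/1145)
  = 3.418 · √0.21135
  = 3.418 · 0.4597
  = 1.5714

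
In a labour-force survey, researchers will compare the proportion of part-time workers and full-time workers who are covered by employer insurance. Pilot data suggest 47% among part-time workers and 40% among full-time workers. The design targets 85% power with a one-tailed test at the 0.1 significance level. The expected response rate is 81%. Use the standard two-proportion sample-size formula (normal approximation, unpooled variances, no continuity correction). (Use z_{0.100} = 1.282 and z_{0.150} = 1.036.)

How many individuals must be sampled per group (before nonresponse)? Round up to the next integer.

n = 663 per group

n = (z_α + z_β)² · [p₁(1−p₁) + p₂(1−p₂)] / (p₁ − p₂)²
  = (1.282 + 1.036)² · (0.47·0.53 + 0.40·0.60) / (0.07)²
  = (2.318)² · (0.2491 + 0.2400) / 0.0049
  = 5.3731 · 0.4891 / 0.0049
  = 536.33
Adjust for 81% response: 536.33 / 0.81 = 662.13.
Round up → n = 663 per group.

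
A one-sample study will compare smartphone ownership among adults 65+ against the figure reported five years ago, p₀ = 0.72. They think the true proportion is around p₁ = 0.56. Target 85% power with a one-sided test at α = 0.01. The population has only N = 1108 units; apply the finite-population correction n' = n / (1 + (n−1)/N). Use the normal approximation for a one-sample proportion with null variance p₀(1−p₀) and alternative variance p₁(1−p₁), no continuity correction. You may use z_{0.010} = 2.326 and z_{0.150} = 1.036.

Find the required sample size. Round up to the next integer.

n = 88

n = [z_α·√(p₀q₀) + z_β·√(p₁q₁)]² / (p₁ − p₀)²
  = [2.326·√(0.72·0.28) + 1.036·√(0.56·0.44)]² / (-0.16)²
  = [2.326·0.4490 + 1.036·0.4964]² / 0.0256
  = [1.5586]² / 0.0256
  = 94.90
Finite-population correction (N = 1108): 94.90 / (1 + (94.90 − 1)/1108) = 87.48.
Round up → n = 88.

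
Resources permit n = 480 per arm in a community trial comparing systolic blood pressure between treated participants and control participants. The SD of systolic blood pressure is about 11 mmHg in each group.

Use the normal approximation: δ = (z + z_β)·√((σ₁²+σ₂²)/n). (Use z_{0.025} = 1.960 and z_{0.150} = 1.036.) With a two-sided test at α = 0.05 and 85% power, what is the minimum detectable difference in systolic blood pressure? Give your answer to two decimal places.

Minimum detectable difference ≈ 2.13 mmHg

δ = (z_{α/2} + z_β) · √((σ₁²+σ₂²)/n)
  = (1.960 + 1.036) · √(242/480)
  = 2.996 · √0.50417
  = 2.996 · 0.7100
  = 2.1273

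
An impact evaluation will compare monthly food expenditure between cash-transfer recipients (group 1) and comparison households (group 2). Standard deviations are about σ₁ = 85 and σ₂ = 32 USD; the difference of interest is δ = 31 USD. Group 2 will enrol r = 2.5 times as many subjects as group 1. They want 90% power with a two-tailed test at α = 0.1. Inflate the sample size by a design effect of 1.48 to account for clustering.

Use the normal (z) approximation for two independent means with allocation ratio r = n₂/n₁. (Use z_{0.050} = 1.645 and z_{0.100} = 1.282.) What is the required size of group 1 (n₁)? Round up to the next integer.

n₁ = (z_{α/2} + z_β)² · (σ₁² + σ₂²/r) / δ²
   = (1.645 + 1.282)² · (85² + 32²/2.5) / 31²
   = 8.5673 · (7225 + 409.6) / 961
   = 8.5673 · 7634.6 / 961
   = 68.06
Design effect: 1.48 × 68.06 = 100.73.
Round up → n₁ = 101; n₂ = r·n₁ = 2.5 × 101 = 253.

n₁ = 101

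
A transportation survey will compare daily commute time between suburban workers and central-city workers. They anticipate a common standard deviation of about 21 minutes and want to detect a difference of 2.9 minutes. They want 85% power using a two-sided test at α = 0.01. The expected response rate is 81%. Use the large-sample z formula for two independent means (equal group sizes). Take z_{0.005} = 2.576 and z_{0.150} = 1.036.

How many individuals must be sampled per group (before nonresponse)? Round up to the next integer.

n = (z_{α/2} + z_β)² · (σ₁² + σ₂²) / δ²
  = (2.576 + 1.036)² · (2·21² = 882) / 2.9²
  = 13.0465 · 882 / 8.41
  = 1368.26
Adjust for 81% response: 1368.26 / 0.81 = 1689.21.
Round up → n = 1690 per group.

n = 1690 per group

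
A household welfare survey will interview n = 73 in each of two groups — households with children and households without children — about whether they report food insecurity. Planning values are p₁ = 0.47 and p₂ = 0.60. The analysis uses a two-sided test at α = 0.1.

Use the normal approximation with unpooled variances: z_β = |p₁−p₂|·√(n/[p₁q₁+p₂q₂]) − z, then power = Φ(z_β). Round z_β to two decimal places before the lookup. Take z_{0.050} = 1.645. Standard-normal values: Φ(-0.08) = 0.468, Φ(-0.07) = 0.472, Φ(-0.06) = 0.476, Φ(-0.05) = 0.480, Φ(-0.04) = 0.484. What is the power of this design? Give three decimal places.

z_β = |p₁−p₂|·√(n/[p₁q₁+p₂q₂]) − z_{α/2}
    = 0.13 · √(73/0.4891) − 1.645
    = 0.13 · 12.2169 − 1.645
    = 1.5882 − 1.645 = -0.0568 → -0.06
Power = Φ(-0.06) = 0.476.

Power ≈ 0.476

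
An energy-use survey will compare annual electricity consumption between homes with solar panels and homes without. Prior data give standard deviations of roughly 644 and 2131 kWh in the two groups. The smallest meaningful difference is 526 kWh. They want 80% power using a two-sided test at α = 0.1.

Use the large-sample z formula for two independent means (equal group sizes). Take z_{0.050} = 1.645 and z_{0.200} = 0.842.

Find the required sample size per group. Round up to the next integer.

n = (z_{α/2} + z_β)² · (σ₁² + σ₂²) / δ²
  = (1.645 + 0.842)² · (644² + 2131² = 4955897) / 526²
  = 6.1852 · 4955897 / 276676
  = 110.79
Round up → n = 111 per group.

n = 111 per group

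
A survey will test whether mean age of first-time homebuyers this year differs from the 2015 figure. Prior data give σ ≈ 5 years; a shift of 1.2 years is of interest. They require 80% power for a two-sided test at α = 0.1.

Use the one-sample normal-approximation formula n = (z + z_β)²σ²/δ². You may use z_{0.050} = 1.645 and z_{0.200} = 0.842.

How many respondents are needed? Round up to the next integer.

n = (z_{α/2} + z_β)² · σ² / δ²
  = (1.645 + 0.842)² · 5² / 1.2²
  = 6.1852 · 25 / 1.44
  = 107.38
Round up → n = 108.

n = 108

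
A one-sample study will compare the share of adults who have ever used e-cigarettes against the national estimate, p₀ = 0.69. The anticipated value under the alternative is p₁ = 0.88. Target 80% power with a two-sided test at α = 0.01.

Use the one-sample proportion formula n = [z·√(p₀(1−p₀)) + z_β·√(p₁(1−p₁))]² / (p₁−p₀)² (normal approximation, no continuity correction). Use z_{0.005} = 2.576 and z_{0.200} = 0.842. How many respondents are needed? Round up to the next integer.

n = 60

n = [z_{α/2}·√(p₀q₀) + z_β·√(p₁q₁)]² / (p₁ − p₀)²
  = [2.576·√(0.69·0.31) + 0.842·√(0.88·0.12)]² / (0.19)²
  = [2.576·0.4625 + 0.842·0.3250]² / 0.0361
  = [1.4650]² / 0.0361
  = 59.45
Round up → n = 60.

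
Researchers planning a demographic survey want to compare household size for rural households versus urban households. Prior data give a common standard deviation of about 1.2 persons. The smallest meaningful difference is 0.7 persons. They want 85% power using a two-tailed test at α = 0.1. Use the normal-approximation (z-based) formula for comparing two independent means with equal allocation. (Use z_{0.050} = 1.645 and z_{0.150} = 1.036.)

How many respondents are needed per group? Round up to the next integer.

n = (z_{α/2} + z_β)² · (σ₁² + σ₂²) / δ²
  = (1.645 + 1.036)² · (2·1.2² = 2.88) / 0.7²
  = 7.1878 · 2.88 / 0.49
  = 42.25
Round up → n = 43 per group.

n = 43 per group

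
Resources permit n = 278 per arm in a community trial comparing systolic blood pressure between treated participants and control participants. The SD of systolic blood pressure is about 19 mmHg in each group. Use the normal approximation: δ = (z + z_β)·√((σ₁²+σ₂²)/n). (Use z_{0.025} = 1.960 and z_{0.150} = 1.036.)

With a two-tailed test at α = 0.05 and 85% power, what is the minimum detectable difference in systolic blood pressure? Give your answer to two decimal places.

Minimum detectable difference ≈ 4.83 mmHg

δ = (z_{α/2} + z_β) · √((σ₁²+σ₂²)/n)
  = (1.960 + 1.036) · √(722/278)
  = 2.996 · √2.5971
  = 2.996 · 1.6116
  = 4.8282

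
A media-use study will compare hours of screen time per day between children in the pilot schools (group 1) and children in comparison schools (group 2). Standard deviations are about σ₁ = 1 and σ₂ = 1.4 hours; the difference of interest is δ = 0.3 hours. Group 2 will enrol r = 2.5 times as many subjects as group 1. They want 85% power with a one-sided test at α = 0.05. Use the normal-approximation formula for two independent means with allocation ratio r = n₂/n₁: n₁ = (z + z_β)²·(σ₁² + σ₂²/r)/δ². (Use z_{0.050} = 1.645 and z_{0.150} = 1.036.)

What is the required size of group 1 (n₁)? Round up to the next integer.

n₁ = (z_α + z_β)² · (σ₁² + σ₂²/r) / δ²
   = (1.645 + 1.036)² · (1² + 1.4²/2.5) / 0.3²
   = 7.1878 · (1 + 0.784) / 0.09
   = 7.1878 · 1.784 / 0.09
   = 142.48
Round up → n₁ = 143; n₂ = r·n₁ = 2.5 × 143 = 358.

n₁ = 143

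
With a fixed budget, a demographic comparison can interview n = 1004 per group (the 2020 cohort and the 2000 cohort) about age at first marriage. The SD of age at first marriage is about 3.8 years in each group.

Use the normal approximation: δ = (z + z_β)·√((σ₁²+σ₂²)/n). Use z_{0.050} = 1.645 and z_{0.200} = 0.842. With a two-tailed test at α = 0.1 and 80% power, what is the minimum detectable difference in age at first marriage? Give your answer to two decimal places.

δ = (z_{α/2} + z_β) · √((σ₁²+σ₂²)/n)
  = (1.645 + 0.842) · √(28.88/1004)
  = 2.487 · √0.02876
  = 2.487 · 0.1696
  = 0.4218

Minimum detectable difference ≈ 0.42 years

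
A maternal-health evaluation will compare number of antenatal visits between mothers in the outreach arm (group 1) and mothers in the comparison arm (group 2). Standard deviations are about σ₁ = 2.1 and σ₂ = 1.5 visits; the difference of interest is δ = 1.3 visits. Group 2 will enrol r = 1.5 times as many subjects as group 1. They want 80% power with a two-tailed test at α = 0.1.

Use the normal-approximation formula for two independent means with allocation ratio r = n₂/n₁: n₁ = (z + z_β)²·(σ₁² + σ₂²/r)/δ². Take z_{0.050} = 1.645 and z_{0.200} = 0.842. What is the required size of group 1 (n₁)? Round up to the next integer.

n₁ = 22

n₁ = (z_{α/2} + z_β)² · (σ₁² + σ₂²/r) / δ²
   = (1.645 + 0.842)² · (2.1² + 1.5²/1.5) / 1.3²
   = 6.1852 · (4.41 + 1.5) / 1.69
   = 6.1852 · 5.91 / 1.69
   = 21.63
Round up → n₁ = 22; n₂ = r·n₁ = 1.5 × 22 = 33.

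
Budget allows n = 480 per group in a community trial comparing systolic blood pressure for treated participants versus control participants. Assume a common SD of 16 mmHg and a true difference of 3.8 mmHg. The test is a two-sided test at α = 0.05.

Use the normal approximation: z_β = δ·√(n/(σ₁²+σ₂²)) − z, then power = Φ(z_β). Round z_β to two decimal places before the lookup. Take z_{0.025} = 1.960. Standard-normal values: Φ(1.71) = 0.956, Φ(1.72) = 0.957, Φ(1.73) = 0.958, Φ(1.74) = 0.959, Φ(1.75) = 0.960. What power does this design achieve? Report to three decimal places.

z_β = δ·√(n/(σ₁²+σ₂²)) − z_{α/2}
    = 3.8 · √(480/512) − 1.960
    = 3.8 · 0.96825 − 1.960
    = 3.6793 − 1.960 = 1.7193 → 1.72
Power = Φ(1.72) = 0.957.

Power ≈ 0.957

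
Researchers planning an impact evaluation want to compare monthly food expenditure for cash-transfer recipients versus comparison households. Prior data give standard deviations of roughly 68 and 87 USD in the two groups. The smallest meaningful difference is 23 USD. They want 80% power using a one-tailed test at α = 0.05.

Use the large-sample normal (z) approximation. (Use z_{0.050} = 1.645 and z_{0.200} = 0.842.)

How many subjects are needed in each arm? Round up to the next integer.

n = 143 per group

n = (z_α + z_β)² · (σ₁² + σ₂²) / δ²
  = (1.645 + 0.842)² · (68² + 87² = 12193) / 23²
  = 6.1852 · 12193 / 529
  = 142.56
Round up → n = 143 per group.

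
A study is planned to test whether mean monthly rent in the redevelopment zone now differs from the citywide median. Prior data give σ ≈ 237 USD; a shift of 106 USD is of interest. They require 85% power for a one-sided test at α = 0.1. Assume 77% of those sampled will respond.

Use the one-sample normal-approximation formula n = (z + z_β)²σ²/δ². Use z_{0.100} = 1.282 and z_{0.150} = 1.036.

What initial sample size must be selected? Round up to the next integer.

n = 35

n = (z_α + z_β)² · σ² / δ²
  = (1.282 + 1.036)² · 237² / 106²
  = 5.3731 · 56169 / 11236
  = 26.86
Adjust for 77% response: 26.86 / 0.77 = 34.88.
Round up → n = 35.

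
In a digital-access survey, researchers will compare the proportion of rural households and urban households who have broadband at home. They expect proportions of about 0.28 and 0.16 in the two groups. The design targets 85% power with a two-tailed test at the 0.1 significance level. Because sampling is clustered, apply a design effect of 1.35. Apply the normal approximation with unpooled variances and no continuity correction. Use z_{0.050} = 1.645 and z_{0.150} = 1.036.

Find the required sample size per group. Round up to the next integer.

n = (z_{α/2} + z_β)² · [p₁(1−p₁) + p₂(1−p₂)] / (p₁ − p₂)²
  = (1.645 + 1.036)² · (0.28·0.72 + 0.16·0.84) / (0.12)²
  = (2.681)² · (0.2016 + 0.1344) / 0.0144
  = 7.1878 · 0.3360 / 0.0144
  = 167.71
Design effect: 1.35 × 167.71 = 226.41.
Round up → n = 227 per group.

n = 227 per group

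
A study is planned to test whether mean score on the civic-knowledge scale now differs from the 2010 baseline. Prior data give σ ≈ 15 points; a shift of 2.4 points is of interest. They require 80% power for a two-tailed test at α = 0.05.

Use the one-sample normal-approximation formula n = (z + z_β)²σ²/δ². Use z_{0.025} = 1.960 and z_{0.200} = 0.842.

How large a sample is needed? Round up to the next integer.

n = 307

n = (z_{α/2} + z_β)² · σ² / δ²
  = (1.960 + 0.842)² · 15² / 2.4²
  = 7.8512 · 225 / 5.76
  = 306.69
Round up → n = 307.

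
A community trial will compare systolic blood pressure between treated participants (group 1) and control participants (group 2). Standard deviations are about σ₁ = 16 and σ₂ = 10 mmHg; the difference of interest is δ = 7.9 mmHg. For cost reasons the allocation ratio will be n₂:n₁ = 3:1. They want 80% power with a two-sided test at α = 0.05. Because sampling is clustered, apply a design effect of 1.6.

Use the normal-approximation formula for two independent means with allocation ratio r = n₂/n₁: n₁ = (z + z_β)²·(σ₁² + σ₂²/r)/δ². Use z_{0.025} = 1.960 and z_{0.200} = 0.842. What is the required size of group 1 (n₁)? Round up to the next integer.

n₁ = 59

n₁ = (z_{α/2} + z_β)² · (σ₁² + σ₂²/r) / δ²
   = (1.960 + 0.842)² · (16² + 10²/3) / 7.9²
   = 7.8512 · (256 + 33.3333) / 62.41
   = 7.8512 · 289.3333 / 62.41
   = 36.40
Design effect: 1.6 × 36.40 = 58.24.
Round up → n₁ = 59; n₂ = r·n₁ = 3 × 59 = 177.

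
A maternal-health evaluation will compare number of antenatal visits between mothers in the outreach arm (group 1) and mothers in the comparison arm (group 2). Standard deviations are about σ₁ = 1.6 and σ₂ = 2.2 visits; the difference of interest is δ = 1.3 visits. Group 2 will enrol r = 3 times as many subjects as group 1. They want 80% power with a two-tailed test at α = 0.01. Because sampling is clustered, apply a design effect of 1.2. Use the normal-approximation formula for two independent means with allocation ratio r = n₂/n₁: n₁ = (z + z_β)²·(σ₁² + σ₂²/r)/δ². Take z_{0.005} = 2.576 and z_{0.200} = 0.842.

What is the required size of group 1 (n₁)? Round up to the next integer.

n₁ = (z_{α/2} + z_β)² · (σ₁² + σ₂²/r) / δ²
   = (2.576 + 0.842)² · (1.6² + 2.2²/3) / 1.3²
   = 11.6827 · (2.56 + 1.6133) / 1.69
   = 11.6827 · 4.1733 / 1.69
   = 28.85
Design effect: 1.2 × 28.85 = 34.62.
Round up → n₁ = 35; n₂ = r·n₁ = 3 × 35 = 105.

n₁ = 35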